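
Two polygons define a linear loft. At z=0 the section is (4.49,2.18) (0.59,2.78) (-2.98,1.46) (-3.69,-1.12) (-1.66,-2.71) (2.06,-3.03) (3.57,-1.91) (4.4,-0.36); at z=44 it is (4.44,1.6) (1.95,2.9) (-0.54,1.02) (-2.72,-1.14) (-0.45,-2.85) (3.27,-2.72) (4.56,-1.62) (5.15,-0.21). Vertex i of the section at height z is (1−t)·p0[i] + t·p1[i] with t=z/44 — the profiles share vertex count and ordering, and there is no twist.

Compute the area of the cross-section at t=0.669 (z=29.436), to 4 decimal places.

Area at t=0.669: 31.5089

Cross-section at t=0.669: each vertex is (1-t)·p0[i] + t·p1[i].
  v1: (1-0.669)·(4.49,2.18) + 0.669·(4.44,1.6) = (4.4566,1.7920)
  v2: (1-0.669)·(0.59,2.78) + 0.669·(1.95,2.9) = (1.4998,2.8603)
  v3: (1-0.669)·(-2.98,1.46) + 0.669·(-0.54,1.02) = (-1.3476,1.1656)
  v4: (1-0.669)·(-3.69,-1.12) + 0.669·(-2.72,-1.14) = (-3.0411,-1.1334)
  v5: (1-0.669)·(-1.66,-2.71) + 0.669·(-0.45,-2.85) = (-0.8505,-2.8037)
  v6: (1-0.669)·(2.06,-3.03) + 0.669·(3.27,-2.72) = (2.8695,-2.8226)
  v7: (1-0.669)·(3.57,-1.91) + 0.669·(4.56,-1.62) = (4.2323,-1.7160)
  v8: (1-0.669)·(4.4,-0.36) + 0.669·(5.15,-0.21) = (4.9017,-0.2596)
Shoelace sum Σ(x_i·y_{i+1} − x_{i+1}·y_i):
  i=1: 4.4566·2.8603 − 1.4998·1.7920 = +10.0593 (running +10.0593)
  i=2: 1.4998·1.1656 − -1.3476·2.8603 = +5.6029 (running +15.6622)
  i=3: -1.3476·-1.1334 − -3.0411·1.1656 = +5.0722 (running +20.7344)
  i=4: -3.0411·-2.8037 − -0.8505·-1.1334 = +7.5622 (running +28.2966)
  i=5: -0.8505·-2.8226 − 2.8695·-2.8037 = +10.4457 (running +38.7423)
  i=6: 2.8695·-1.7160 − 4.2323·-2.8226 = +7.0221 (running +45.7644)
  i=7: 4.2323·-0.2596 − 4.9017·-1.7160 = +7.3124 (running +53.0769)
  i=8: 4.9017·1.7920 − 4.4566·-0.2596 = +9.9410 (running +63.0178)
Area = |Σ|/2 = |63.0178|/2 = 31.5089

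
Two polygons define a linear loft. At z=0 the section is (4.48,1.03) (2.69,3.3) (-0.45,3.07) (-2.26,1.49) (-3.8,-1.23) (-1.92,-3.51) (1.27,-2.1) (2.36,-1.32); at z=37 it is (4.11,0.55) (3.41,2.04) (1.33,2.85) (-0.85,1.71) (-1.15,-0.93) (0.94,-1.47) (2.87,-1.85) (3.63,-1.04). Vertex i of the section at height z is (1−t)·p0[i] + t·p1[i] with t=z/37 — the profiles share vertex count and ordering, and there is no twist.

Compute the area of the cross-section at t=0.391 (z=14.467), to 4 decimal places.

Area at t=0.391: 27.0090

Cross-section at t=0.391: each vertex is (1-t)·p0[i] + t·p1[i].
  v1: (1-0.391)·(4.48,1.03) + 0.391·(4.11,0.55) = (4.3353,0.8423)
  v2: (1-0.391)·(2.69,3.3) + 0.391·(3.41,2.04) = (2.9715,2.8073)
  v3: (1-0.391)·(-0.45,3.07) + 0.391·(1.33,2.85) = (0.2460,2.9840)
  v4: (1-0.391)·(-2.26,1.49) + 0.391·(-0.85,1.71) = (-1.7087,1.5760)
  v5: (1-0.391)·(-3.8,-1.23) + 0.391·(-1.15,-0.93) = (-2.7639,-1.1127)
  v6: (1-0.391)·(-1.92,-3.51) + 0.391·(0.94,-1.47) = (-0.8017,-2.7124)
  v7: (1-0.391)·(1.27,-2.1) + 0.391·(2.87,-1.85) = (1.8956,-2.0023)
  v8: (1-0.391)·(2.36,-1.32) + 0.391·(3.63,-1.04) = (2.8566,-1.2105)
Shoelace sum Σ(x_i·y_{i+1} − x_{i+1}·y_i):
  i=1: 4.3353·2.8073 − 2.9715·0.8423 = +9.6678 (running +9.6678)
  i=2: 2.9715·2.9840 − 0.2460·2.8073 = +8.1764 (running +17.8442)
  i=3: 0.2460·1.5760 − -1.7087·2.9840 = +5.4864 (running +23.3305)
  i=4: -1.7087·-1.1127 − -2.7639·1.5760 = +6.2571 (running +29.5877)
  i=5: -2.7639·-2.7124 − -0.8017·-1.1127 = +6.6045 (running +36.1921)
  i=6: -0.8017·-2.0023 − 1.8956·-2.7124 = +6.7468 (running +42.9390)
  i=7: 1.8956·-1.2105 − 2.8566·-2.0023 = +3.4249 (running +46.3639)
  i=8: 2.8566·0.8423 − 4.3353·-1.2105 = +7.6541 (running +54.0180)
Area = |Σ|/2 = |54.0180|/2 = 27.0090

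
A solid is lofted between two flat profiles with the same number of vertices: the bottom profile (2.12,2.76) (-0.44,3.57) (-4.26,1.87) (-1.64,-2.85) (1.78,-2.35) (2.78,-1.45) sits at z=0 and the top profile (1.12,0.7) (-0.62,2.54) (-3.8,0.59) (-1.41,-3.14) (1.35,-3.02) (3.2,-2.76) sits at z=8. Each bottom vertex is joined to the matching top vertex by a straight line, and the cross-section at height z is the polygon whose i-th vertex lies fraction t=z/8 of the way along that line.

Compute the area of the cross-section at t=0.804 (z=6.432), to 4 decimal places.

Area at t=0.804: 24.2112

Cross-section at t=0.804: each vertex is (1-t)·p0[i] + t·p1[i].
  v1: (1-0.804)·(2.12,2.76) + 0.804·(1.12,0.7) = (1.3160,1.1038)
  v2: (1-0.804)·(-0.44,3.57) + 0.804·(-0.62,2.54) = (-0.5847,2.7419)
  v3: (1-0.804)·(-4.26,1.87) + 0.804·(-3.8,0.59) = (-3.8902,0.8409)
  v4: (1-0.804)·(-1.64,-2.85) + 0.804·(-1.41,-3.14) = (-1.4551,-3.0832)
  v5: (1-0.804)·(1.78,-2.35) + 0.804·(1.35,-3.02) = (1.4343,-2.8887)
  v6: (1-0.804)·(2.78,-1.45) + 0.804·(3.2,-2.76) = (3.1177,-2.5032)
Shoelace sum Σ(x_i·y_{i+1} − x_{i+1}·y_i):
  i=1: 1.3160·2.7419 − -0.5847·1.1038 = +4.2537 (running +4.2537)
  i=2: -0.5847·0.8409 − -3.8902·2.7419 = +10.1747 (running +14.4284)
  i=3: -3.8902·-3.0832 − -1.4551·0.8409 = +13.2175 (running +27.6459)
  i=4: -1.4551·-2.8887 − 1.4343·-3.0832 = +8.6254 (running +36.2713)
  i=5: 1.4343·-2.5032 − 3.1177·-2.8887 = +5.4156 (running +41.6869)
  i=6: 3.1177·1.1038 − 1.3160·-2.5032 = +6.7354 (running +48.4224)
Area = |Σ|/2 = |48.4224|/2 = 24.2112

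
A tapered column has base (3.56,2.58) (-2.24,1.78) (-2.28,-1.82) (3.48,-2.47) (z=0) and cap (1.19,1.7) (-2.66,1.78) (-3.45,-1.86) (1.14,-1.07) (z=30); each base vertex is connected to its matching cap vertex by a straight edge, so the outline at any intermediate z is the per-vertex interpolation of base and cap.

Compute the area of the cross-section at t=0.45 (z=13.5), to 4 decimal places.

Cross-section at t=0.45: each vertex is (1-t)·p0[i] + t·p1[i].
  v1: (1-0.45)·(3.56,2.58) + 0.45·(1.19,1.7) = (2.4935,2.1840)
  v2: (1-0.45)·(-2.24,1.78) + 0.45·(-2.66,1.78) = (-2.4290,1.7800)
  v3: (1-0.45)·(-2.28,-1.82) + 0.45·(-3.45,-1.86) = (-2.8065,-1.8380)
  v4: (1-0.45)·(3.48,-2.47) + 0.45·(1.14,-1.07) = (2.4270,-1.8400)
Shoelace sum Σ(x_i·y_{i+1} − x_{i+1}·y_i):
  i=1: 2.4935·1.7800 − -2.4290·2.1840 = +9.7434 (running +9.7434)
  i=2: -2.4290·-1.8380 − -2.8065·1.7800 = +9.4601 (running +19.2034)
  i=3: -2.8065·-1.8400 − 2.4270·-1.8380 = +9.6248 (running +28.8282)
  i=4: 2.4270·2.1840 − 2.4935·-1.8400 = +9.8886 (running +38.7168)
Area = |Σ|/2 = |38.7168|/2 = 19.3584

Area at t=0.45: 19.3584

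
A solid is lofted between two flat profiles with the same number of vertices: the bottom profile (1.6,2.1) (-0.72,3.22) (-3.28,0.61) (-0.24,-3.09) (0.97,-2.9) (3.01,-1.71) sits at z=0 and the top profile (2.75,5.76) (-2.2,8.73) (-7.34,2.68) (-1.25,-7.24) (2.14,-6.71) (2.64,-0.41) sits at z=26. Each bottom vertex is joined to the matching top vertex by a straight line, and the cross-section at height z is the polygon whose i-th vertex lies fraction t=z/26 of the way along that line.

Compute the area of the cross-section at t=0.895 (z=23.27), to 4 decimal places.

Area at t=0.895: 93.0933

Cross-section at t=0.895: each vertex is (1-t)·p0[i] + t·p1[i].
  v1: (1-0.895)·(1.6,2.1) + 0.895·(2.75,5.76) = (2.6293,5.3757)
  v2: (1-0.895)·(-0.72,3.22) + 0.895·(-2.2,8.73) = (-2.0446,8.1515)
  v3: (1-0.895)·(-3.28,0.61) + 0.895·(-7.34,2.68) = (-6.9137,2.4627)
  v4: (1-0.895)·(-0.24,-3.09) + 0.895·(-1.25,-7.24) = (-1.1439,-6.8042)
  v5: (1-0.895)·(0.97,-2.9) + 0.895·(2.14,-6.71) = (2.0171,-6.3099)
  v6: (1-0.895)·(3.01,-1.71) + 0.895·(2.64,-0.41) = (2.6788,-0.5465)
Shoelace sum Σ(x_i·y_{i+1} − x_{i+1}·y_i):
  i=1: 2.6293·8.1515 − -2.0446·5.3757 = +32.4234 (running +32.4234)
  i=2: -2.0446·2.4627 − -6.9137·8.1515 = +51.3215 (running +83.7449)
  i=3: -6.9137·-6.8042 − -1.1439·2.4627 = +49.8597 (running +133.6046)
  i=4: -1.1439·-6.3099 − 2.0171·-6.8042 = +20.9435 (running +154.5481)
  i=5: 2.0171·-0.5465 − 2.6788·-6.3099 = +15.8010 (running +170.3491)
  i=6: 2.6788·5.3757 − 2.6293·-0.5465 = +15.8376 (running +186.1867)
Area = |Σ|/2 = |186.1867|/2 = 93.0933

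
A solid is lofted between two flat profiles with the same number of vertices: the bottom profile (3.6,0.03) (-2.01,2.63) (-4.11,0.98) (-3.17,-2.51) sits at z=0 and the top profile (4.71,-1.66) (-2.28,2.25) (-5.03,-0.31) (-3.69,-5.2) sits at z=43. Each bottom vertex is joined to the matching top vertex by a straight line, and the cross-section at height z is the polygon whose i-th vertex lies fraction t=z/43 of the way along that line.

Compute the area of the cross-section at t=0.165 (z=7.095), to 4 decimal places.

Area at t=0.165: 22.8189

Cross-section at t=0.165: each vertex is (1-t)·p0[i] + t·p1[i].
  v1: (1-0.165)·(3.6,0.03) + 0.165·(4.71,-1.66) = (3.7832,-0.2488)
  v2: (1-0.165)·(-2.01,2.63) + 0.165·(-2.28,2.25) = (-2.0545,2.5673)
  v3: (1-0.165)·(-4.11,0.98) + 0.165·(-5.03,-0.31) = (-4.2618,0.7671)
  v4: (1-0.165)·(-3.17,-2.51) + 0.165·(-3.69,-5.2) = (-3.2558,-2.9538)
Shoelace sum Σ(x_i·y_{i+1} − x_{i+1}·y_i):
  i=1: 3.7832·2.5673 − -2.0545·-0.2488 = +9.2012 (running +9.2012)
  i=2: -2.0545·0.7671 − -4.2618·2.5673 = +9.3652 (running +18.5664)
  i=3: -4.2618·-2.9538 − -3.2558·0.7671 = +15.0864 (running +33.6528)
  i=4: -3.2558·-0.2488 − 3.7832·-2.9538 = +11.9851 (running +45.6378)
Area = |Σ|/2 = |45.6378|/2 = 22.8189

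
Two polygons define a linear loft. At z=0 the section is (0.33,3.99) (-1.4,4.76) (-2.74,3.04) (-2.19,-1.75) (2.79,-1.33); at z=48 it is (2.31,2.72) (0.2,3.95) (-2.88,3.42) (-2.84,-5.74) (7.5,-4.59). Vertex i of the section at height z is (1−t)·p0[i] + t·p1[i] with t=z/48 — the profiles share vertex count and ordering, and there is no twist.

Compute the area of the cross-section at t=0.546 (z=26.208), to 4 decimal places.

Area at t=0.546: 44.3249

Cross-section at t=0.546: each vertex is (1-t)·p0[i] + t·p1[i].
  v1: (1-0.546)·(0.33,3.99) + 0.546·(2.31,2.72) = (1.4111,3.2966)
  v2: (1-0.546)·(-1.4,4.76) + 0.546·(0.2,3.95) = (-0.5264,4.3177)
  v3: (1-0.546)·(-2.74,3.04) + 0.546·(-2.88,3.42) = (-2.8164,3.2475)
  v4: (1-0.546)·(-2.19,-1.75) + 0.546·(-2.84,-5.74) = (-2.5449,-3.9285)
  v5: (1-0.546)·(2.79,-1.33) + 0.546·(7.5,-4.59) = (5.3617,-3.1100)
Shoelace sum Σ(x_i·y_{i+1} − x_{i+1}·y_i):
  i=1: 1.4111·4.3177 − -0.5264·3.2966 = +7.8280 (running +7.8280)
  i=2: -0.5264·3.2475 − -2.8164·4.3177 = +10.4512 (running +18.2792)
  i=3: -2.8164·-3.9285 − -2.5449·3.2475 = +19.3290 (running +37.6082)
  i=4: -2.5449·-3.1100 − 5.3617·-3.9285 = +28.9780 (running +66.5862)
  i=5: 5.3617·3.2966 − 1.4111·-3.1100 = +22.0635 (running +88.6498)
Area = |Σ|/2 = |88.6498|/2 = 44.3249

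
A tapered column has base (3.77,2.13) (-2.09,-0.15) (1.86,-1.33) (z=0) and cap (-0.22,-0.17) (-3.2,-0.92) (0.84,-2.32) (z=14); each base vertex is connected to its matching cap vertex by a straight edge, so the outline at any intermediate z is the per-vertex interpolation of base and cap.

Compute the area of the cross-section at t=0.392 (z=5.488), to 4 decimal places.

Cross-section at t=0.392: each vertex is (1-t)·p0[i] + t·p1[i].
  v1: (1-0.392)·(3.77,2.13) + 0.392·(-0.22,-0.17) = (2.2059,1.2284)
  v2: (1-0.392)·(-2.09,-0.15) + 0.392·(-3.2,-0.92) = (-2.5251,-0.4518)
  v3: (1-0.392)·(1.86,-1.33) + 0.392·(0.84,-2.32) = (1.4602,-1.7181)
Shoelace sum Σ(x_i·y_{i+1} − x_{i+1}·y_i):
  i=1: 2.2059·-0.4518 − -2.5251·1.2284 = +2.1051 (running +2.1051)
  i=2: -2.5251·-1.7181 − 1.4602·-0.4518 = +4.9981 (running +7.1033)
  i=3: 1.4602·1.2284 − 2.2059·-1.7181 = +5.5836 (running +12.6869)
Area = |Σ|/2 = |12.6869|/2 = 6.3434

Area at t=0.392: 6.3434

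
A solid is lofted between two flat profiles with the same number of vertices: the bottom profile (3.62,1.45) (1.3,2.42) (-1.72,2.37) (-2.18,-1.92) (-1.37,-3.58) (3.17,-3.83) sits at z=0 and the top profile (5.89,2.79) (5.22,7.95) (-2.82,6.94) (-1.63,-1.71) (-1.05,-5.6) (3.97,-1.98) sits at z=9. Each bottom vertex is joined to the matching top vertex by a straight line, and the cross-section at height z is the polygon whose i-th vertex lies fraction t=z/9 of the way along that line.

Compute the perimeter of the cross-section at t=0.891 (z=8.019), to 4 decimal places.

Cross-section at t=0.891: each vertex is (1-t)·p0[i] + t·p1[i].
  v1: (1-0.891)·(3.62,1.45) + 0.891·(5.89,2.79) = (5.6426,2.6439)
  v2: (1-0.891)·(1.3,2.42) + 0.891·(5.22,7.95) = (4.7927,7.3472)
  v3: (1-0.891)·(-1.72,2.37) + 0.891·(-2.82,6.94) = (-2.7001,6.4419)
  v4: (1-0.891)·(-2.18,-1.92) + 0.891·(-1.63,-1.71) = (-1.6899,-1.7329)
  v5: (1-0.891)·(-1.37,-3.58) + 0.891·(-1.05,-5.6) = (-1.0849,-5.3798)
  v6: (1-0.891)·(3.17,-3.83) + 0.891·(3.97,-1.98) = (3.8828,-2.1816)
Perimeter = Σ |v_{i+1} − v_i|:
  edge 1→2: √(-0.8498² + 4.7033²) = 4.7795 (running 4.7795)
  edge 2→3: √(-7.4928² + -0.9054²) = 7.5473 (running 12.3268)
  edge 3→4: √(1.0102² + -8.1748²) = 8.2369 (running 20.5637)
  edge 4→5: √(0.6051² + -3.6469²) = 3.6968 (running 24.2605)
  edge 5→6: √(4.9677² + 3.1982²) = 5.9081 (running 30.1686)
  edge 6→1: √(1.7598² + 4.8256²) = 5.1364 (running 35.3051)
Perimeter = 35.3051

Perimeter at t=0.891: 35.3051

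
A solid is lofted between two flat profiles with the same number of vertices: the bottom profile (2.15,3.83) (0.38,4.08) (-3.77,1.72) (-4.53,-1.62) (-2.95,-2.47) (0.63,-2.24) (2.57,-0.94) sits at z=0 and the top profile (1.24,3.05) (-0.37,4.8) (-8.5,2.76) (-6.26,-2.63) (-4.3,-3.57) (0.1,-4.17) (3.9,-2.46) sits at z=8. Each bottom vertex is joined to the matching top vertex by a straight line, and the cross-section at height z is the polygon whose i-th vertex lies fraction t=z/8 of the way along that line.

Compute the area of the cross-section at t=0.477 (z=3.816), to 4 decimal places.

Cross-section at t=0.477: each vertex is (1-t)·p0[i] + t·p1[i].
  v1: (1-0.477)·(2.15,3.83) + 0.477·(1.24,3.05) = (1.7159,3.4579)
  v2: (1-0.477)·(0.38,4.08) + 0.477·(-0.37,4.8) = (0.0223,4.4234)
  v3: (1-0.477)·(-3.77,1.72) + 0.477·(-8.5,2.76) = (-6.0262,2.2161)
  v4: (1-0.477)·(-4.53,-1.62) + 0.477·(-6.26,-2.63) = (-5.3552,-2.1018)
  v5: (1-0.477)·(-2.95,-2.47) + 0.477·(-4.3,-3.57) = (-3.5939,-2.9947)
  v6: (1-0.477)·(0.63,-2.24) + 0.477·(0.1,-4.17) = (0.3772,-3.1606)
  v7: (1-0.477)·(2.57,-0.94) + 0.477·(3.9,-2.46) = (3.2044,-1.6650)
Shoelace sum Σ(x_i·y_{i+1} − x_{i+1}·y_i):
  i=1: 1.7159·4.4234 − 0.0223·3.4579 = +7.5134 (running +7.5134)
  i=2: 0.0223·2.2161 − -6.0262·4.4234 = +26.7059 (running +34.2193)
  i=3: -6.0262·-2.1018 − -5.3552·2.2161 = +24.5333 (running +58.7525)
  i=4: -5.3552·-2.9947 − -3.5939·-2.1018 = +8.4836 (running +67.2361)
  i=5: -3.5939·-3.1606 − 0.3772·-2.9947 = +12.4886 (running +79.7248)
  i=6: 0.3772·-1.6650 − 3.2044·-3.1606 = +9.4999 (running +89.2246)
  i=7: 3.2044·3.4579 − 1.7159·-1.6650 = +13.9377 (running +103.1624)
Area = |Σ|/2 = |103.1624|/2 = 51.5812

Area at t=0.477: 51.5812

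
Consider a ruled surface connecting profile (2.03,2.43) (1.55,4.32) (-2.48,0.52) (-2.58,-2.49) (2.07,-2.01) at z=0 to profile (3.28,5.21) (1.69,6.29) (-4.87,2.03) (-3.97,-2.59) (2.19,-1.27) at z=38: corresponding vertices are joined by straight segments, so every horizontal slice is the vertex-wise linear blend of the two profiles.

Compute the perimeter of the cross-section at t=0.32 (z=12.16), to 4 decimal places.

Cross-section at t=0.32: each vertex is (1-t)·p0[i] + t·p1[i].
  v1: (1-0.32)·(2.03,2.43) + 0.32·(3.28,5.21) = (2.4300,3.3196)
  v2: (1-0.32)·(1.55,4.32) + 0.32·(1.69,6.29) = (1.5948,4.9504)
  v3: (1-0.32)·(-2.48,0.52) + 0.32·(-4.87,2.03) = (-3.2448,1.0032)
  v4: (1-0.32)·(-2.58,-2.49) + 0.32·(-3.97,-2.59) = (-3.0248,-2.5220)
  v5: (1-0.32)·(2.07,-2.01) + 0.32·(2.19,-1.27) = (2.1084,-1.7732)
Perimeter = Σ |v_{i+1} − v_i|:
  edge 1→2: √(-0.8352² + 1.6308²) = 1.8322 (running 1.8322)
  edge 2→3: √(-4.8396² + -3.9472²) = 6.2452 (running 8.0774)
  edge 3→4: √(0.2200² + -3.5252²) = 3.5321 (running 11.6095)
  edge 4→5: √(5.1332² + 0.7488²) = 5.1875 (running 16.7970)
  edge 5→1: √(0.3216² + 5.0928²) = 5.1029 (running 21.8999)
Perimeter = 21.8999

Perimeter at t=0.32: 21.8999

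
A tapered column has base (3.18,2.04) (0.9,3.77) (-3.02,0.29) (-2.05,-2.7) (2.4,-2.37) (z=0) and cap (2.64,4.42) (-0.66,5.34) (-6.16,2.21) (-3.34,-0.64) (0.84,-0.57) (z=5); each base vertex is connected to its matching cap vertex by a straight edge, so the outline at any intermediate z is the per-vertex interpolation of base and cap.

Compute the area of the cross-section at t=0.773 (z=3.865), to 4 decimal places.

Cross-section at t=0.773: each vertex is (1-t)·p0[i] + t·p1[i].
  v1: (1-0.773)·(3.18,2.04) + 0.773·(2.64,4.42) = (2.7626,3.8797)
  v2: (1-0.773)·(0.9,3.77) + 0.773·(-0.66,5.34) = (-0.3059,4.9836)
  v3: (1-0.773)·(-3.02,0.29) + 0.773·(-6.16,2.21) = (-5.4472,1.7742)
  v4: (1-0.773)·(-2.05,-2.7) + 0.773·(-3.34,-0.64) = (-3.0472,-1.1076)
  v5: (1-0.773)·(2.4,-2.37) + 0.773·(0.84,-0.57) = (1.1941,-0.9786)
Shoelace sum Σ(x_i·y_{i+1} − x_{i+1}·y_i):
  i=1: 2.7626·4.9836 − -0.3059·3.8797 = +14.9544 (running +14.9544)
  i=2: -0.3059·1.7742 − -5.4472·4.9836 = +26.6041 (running +41.5585)
  i=3: -5.4472·-1.1076 − -3.0472·1.7742 = +11.4396 (running +52.9981)
  i=4: -3.0472·-0.9786 − 1.1941·-1.1076 = +4.3046 (running +57.3027)
  i=5: 1.1941·3.8797 − 2.7626·-0.9786 = +7.3363 (running +64.6390)
Area = |Σ|/2 = |64.6390|/2 = 32.3195

Area at t=0.773: 32.3195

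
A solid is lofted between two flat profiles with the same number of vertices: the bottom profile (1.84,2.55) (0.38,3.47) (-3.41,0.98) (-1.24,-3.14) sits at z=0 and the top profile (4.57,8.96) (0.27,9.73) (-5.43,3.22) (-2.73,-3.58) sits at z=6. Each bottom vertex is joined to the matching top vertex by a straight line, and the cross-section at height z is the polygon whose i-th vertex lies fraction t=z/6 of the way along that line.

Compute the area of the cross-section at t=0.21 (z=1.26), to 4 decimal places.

Area at t=0.21: 22.7077

Cross-section at t=0.21: each vertex is (1-t)·p0[i] + t·p1[i].
  v1: (1-0.21)·(1.84,2.55) + 0.21·(4.57,8.96) = (2.4133,3.8961)
  v2: (1-0.21)·(0.38,3.47) + 0.21·(0.27,9.73) = (0.3569,4.7846)
  v3: (1-0.21)·(-3.41,0.98) + 0.21·(-5.43,3.22) = (-3.8342,1.4504)
  v4: (1-0.21)·(-1.24,-3.14) + 0.21·(-2.73,-3.58) = (-1.5529,-3.2324)
Shoelace sum Σ(x_i·y_{i+1} − x_{i+1}·y_i):
  i=1: 2.4133·4.7846 − 0.3569·3.8961 = +10.1562 (running +10.1562)
  i=2: 0.3569·1.4504 − -3.8342·4.7846 = +18.8628 (running +29.0189)
  i=3: -3.8342·-3.2324 − -1.5529·1.4504 = +14.6460 (running +43.6649)
  i=4: -1.5529·3.8961 − 2.4133·-3.2324 = +1.7505 (running +45.4154)
Area = |Σ|/2 = |45.4154|/2 = 22.7077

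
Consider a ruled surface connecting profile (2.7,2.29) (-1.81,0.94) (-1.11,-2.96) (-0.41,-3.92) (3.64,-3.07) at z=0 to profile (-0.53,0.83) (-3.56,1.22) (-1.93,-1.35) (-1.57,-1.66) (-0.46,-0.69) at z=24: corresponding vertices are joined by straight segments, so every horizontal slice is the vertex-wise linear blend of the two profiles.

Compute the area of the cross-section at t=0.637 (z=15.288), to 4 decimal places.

Area at t=0.637: 10.3693

Cross-section at t=0.637: each vertex is (1-t)·p0[i] + t·p1[i].
  v1: (1-0.637)·(2.7,2.29) + 0.637·(-0.53,0.83) = (0.6425,1.3600)
  v2: (1-0.637)·(-1.81,0.94) + 0.637·(-3.56,1.22) = (-2.9248,1.1184)
  v3: (1-0.637)·(-1.11,-2.96) + 0.637·(-1.93,-1.35) = (-1.6323,-1.9344)
  v4: (1-0.637)·(-0.41,-3.92) + 0.637·(-1.57,-1.66) = (-1.1489,-2.4804)
  v5: (1-0.637)·(3.64,-3.07) + 0.637·(-0.46,-0.69) = (1.0283,-1.5539)
Shoelace sum Σ(x_i·y_{i+1} − x_{i+1}·y_i):
  i=1: 0.6425·1.1184 − -2.9248·1.3600 = +4.6961 (running +4.6961)
  i=2: -2.9248·-1.9344 − -1.6323·1.1184 = +7.4833 (running +12.1794)
  i=3: -1.6323·-2.4804 − -1.1489·-1.9344 = +1.8263 (running +14.0057)
  i=4: -1.1489·-1.5539 − 1.0283·-2.4804 = +4.3359 (running +18.3417)
  i=5: 1.0283·1.3600 − 0.6425·-1.5539 = +2.3969 (running +20.7385)
Area = |Σ|/2 = |20.7385|/2 = 10.3693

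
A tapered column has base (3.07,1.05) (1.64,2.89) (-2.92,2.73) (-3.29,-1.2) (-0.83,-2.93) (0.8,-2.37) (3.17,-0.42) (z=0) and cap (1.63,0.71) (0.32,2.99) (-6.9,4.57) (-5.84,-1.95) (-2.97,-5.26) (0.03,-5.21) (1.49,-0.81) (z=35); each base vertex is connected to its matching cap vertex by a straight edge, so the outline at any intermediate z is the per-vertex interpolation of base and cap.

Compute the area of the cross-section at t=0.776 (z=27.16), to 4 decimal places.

Cross-section at t=0.776: each vertex is (1-t)·p0[i] + t·p1[i].
  v1: (1-0.776)·(3.07,1.05) + 0.776·(1.63,0.71) = (1.9526,0.7862)
  v2: (1-0.776)·(1.64,2.89) + 0.776·(0.32,2.99) = (0.6157,2.9676)
  v3: (1-0.776)·(-2.92,2.73) + 0.776·(-6.9,4.57) = (-6.0085,4.1578)
  v4: (1-0.776)·(-3.29,-1.2) + 0.776·(-5.84,-1.95) = (-5.2688,-1.7820)
  v5: (1-0.776)·(-0.83,-2.93) + 0.776·(-2.97,-5.26) = (-2.4906,-4.7381)
  v6: (1-0.776)·(0.8,-2.37) + 0.776·(0.03,-5.21) = (0.2025,-4.5738)
  v7: (1-0.776)·(3.17,-0.42) + 0.776·(1.49,-0.81) = (1.8663,-0.7226)
Shoelace sum Σ(x_i·y_{i+1} − x_{i+1}·y_i):
  i=1: 1.9526·2.9676 − 0.6157·0.7862 = +5.3104 (running +5.3104)
  i=2: 0.6157·4.1578 − -6.0085·2.9676 = +20.3907 (running +25.7011)
  i=3: -6.0085·-1.7820 − -5.2688·4.1578 = +32.6139 (running +58.3150)
  i=4: -5.2688·-4.7381 − -2.4906·-1.7820 = +20.5257 (running +78.8407)
  i=5: -2.4906·-4.5738 − 0.2025·-4.7381 = +12.3512 (running +91.1918)
  i=6: 0.2025·-0.7226 − 1.8663·-4.5738 = +8.3899 (running +99.5818)
  i=7: 1.8663·0.7862 − 1.9526·-0.7226 = +2.8782 (running +102.4600)
Area = |Σ|/2 = |102.4600|/2 = 51.2300

Area at t=0.776: 51.2300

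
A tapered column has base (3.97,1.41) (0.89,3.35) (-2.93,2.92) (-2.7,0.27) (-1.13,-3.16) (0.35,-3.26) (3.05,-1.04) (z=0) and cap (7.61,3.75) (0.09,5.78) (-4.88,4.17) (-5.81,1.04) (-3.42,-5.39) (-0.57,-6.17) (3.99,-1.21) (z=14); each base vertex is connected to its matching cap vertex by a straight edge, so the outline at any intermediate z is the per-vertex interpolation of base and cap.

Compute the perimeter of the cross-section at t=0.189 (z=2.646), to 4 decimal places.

Perimeter at t=0.189: 24.6735

Cross-section at t=0.189: each vertex is (1-t)·p0[i] + t·p1[i].
  v1: (1-0.189)·(3.97,1.41) + 0.189·(7.61,3.75) = (4.6580,1.8523)
  v2: (1-0.189)·(0.89,3.35) + 0.189·(0.09,5.78) = (0.7388,3.8093)
  v3: (1-0.189)·(-2.93,2.92) + 0.189·(-4.88,4.17) = (-3.2986,3.1562)
  v4: (1-0.189)·(-2.7,0.27) + 0.189·(-5.81,1.04) = (-3.2878,0.4155)
  v5: (1-0.189)·(-1.13,-3.16) + 0.189·(-3.42,-5.39) = (-1.5628,-3.5815)
  v6: (1-0.189)·(0.35,-3.26) + 0.189·(-0.57,-6.17) = (0.1761,-3.8100)
  v7: (1-0.189)·(3.05,-1.04) + 0.189·(3.99,-1.21) = (3.2277,-1.0721)
Perimeter = Σ |v_{i+1} − v_i|:
  edge 1→2: √(-3.9192² + 1.9570²) = 4.3806 (running 4.3806)
  edge 2→3: √(-4.0373² + -0.6530²) = 4.0898 (running 8.4704)
  edge 3→4: √(0.0108² + -2.7407²) = 2.7407 (running 11.2112)
  edge 4→5: √(1.7250² + -3.9970²) = 4.3533 (running 15.5645)
  edge 5→6: √(1.7389² + -0.2285²) = 1.7539 (running 17.3184)
  edge 6→7: √(3.0515² + 2.7379²) = 4.0997 (running 21.4181)
  edge 7→1: √(1.4303² + 2.9244²) = 3.2554 (running 24.6735)
Perimeter = 24.6735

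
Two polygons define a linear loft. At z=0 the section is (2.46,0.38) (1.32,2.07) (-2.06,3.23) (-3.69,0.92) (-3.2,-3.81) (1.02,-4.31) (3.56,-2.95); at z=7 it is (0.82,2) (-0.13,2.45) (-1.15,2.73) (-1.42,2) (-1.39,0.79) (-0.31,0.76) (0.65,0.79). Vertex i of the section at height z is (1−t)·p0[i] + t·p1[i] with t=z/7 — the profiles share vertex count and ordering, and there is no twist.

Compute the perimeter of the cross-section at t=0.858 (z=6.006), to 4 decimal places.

Perimeter at t=0.858: 9.5924

Cross-section at t=0.858: each vertex is (1-t)·p0[i] + t·p1[i].
  v1: (1-0.858)·(2.46,0.38) + 0.858·(0.82,2) = (1.0529,1.7700)
  v2: (1-0.858)·(1.32,2.07) + 0.858·(-0.13,2.45) = (0.0759,2.3960)
  v3: (1-0.858)·(-2.06,3.23) + 0.858·(-1.15,2.73) = (-1.2792,2.8010)
  v4: (1-0.858)·(-3.69,0.92) + 0.858·(-1.42,2) = (-1.7423,1.8466)
  v5: (1-0.858)·(-3.2,-3.81) + 0.858·(-1.39,0.79) = (-1.6470,0.1368)
  v6: (1-0.858)·(1.02,-4.31) + 0.858·(-0.31,0.76) = (-0.1211,0.0401)
  v7: (1-0.858)·(3.56,-2.95) + 0.858·(0.65,0.79) = (1.0632,0.2589)
Perimeter = Σ |v_{i+1} − v_i|:
  edge 1→2: √(-0.9770² + 0.6261²) = 1.1604 (running 1.1604)
  edge 2→3: √(-1.3551² + 0.4050²) = 1.4143 (running 2.5747)
  edge 3→4: √(-0.4631² + -0.9544²) = 1.0608 (running 3.6355)
  edge 4→5: √(0.0953² + -1.7098²) = 1.7125 (running 5.3480)
  edge 5→6: √(1.5259² + -0.0967²) = 1.5289 (running 6.8769)
  edge 6→7: √(1.1844² + 0.2189²) = 1.2044 (running 8.0814)
  edge 7→1: √(-0.0103² + 1.5110²) = 1.5111 (running 9.5924)
Perimeter = 9.5924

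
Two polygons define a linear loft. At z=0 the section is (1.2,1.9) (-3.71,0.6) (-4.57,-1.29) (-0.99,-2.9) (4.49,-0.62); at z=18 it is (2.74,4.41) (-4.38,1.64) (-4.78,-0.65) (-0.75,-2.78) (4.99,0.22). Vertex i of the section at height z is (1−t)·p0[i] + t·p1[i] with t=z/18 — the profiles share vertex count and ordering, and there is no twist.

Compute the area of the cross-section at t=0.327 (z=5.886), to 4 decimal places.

Area at t=0.327: 30.0302

Cross-section at t=0.327: each vertex is (1-t)·p0[i] + t·p1[i].
  v1: (1-0.327)·(1.2,1.9) + 0.327·(2.74,4.41) = (1.7036,2.7208)
  v2: (1-0.327)·(-3.71,0.6) + 0.327·(-4.38,1.64) = (-3.9291,0.9401)
  v3: (1-0.327)·(-4.57,-1.29) + 0.327·(-4.78,-0.65) = (-4.6387,-1.0807)
  v4: (1-0.327)·(-0.99,-2.9) + 0.327·(-0.75,-2.78) = (-0.9115,-2.8608)
  v5: (1-0.327)·(4.49,-0.62) + 0.327·(4.99,0.22) = (4.6535,-0.3453)
Shoelace sum Σ(x_i·y_{i+1} − x_{i+1}·y_i):
  i=1: 1.7036·0.9401 − -3.9291·2.7208 = +12.2917 (running +12.2917)
  i=2: -3.9291·-1.0807 − -4.6387·0.9401 = +8.6070 (running +20.8986)
  i=3: -4.6387·-2.8608 − -0.9115·-1.0807 = +12.2850 (running +33.1836)
  i=4: -0.9115·-0.3453 − 4.6535·-2.8608 = +13.6273 (running +46.8110)
  i=5: 4.6535·2.7208 − 1.7036·-0.3453 = +13.2494 (running +60.0603)
Area = |Σ|/2 = |60.0603|/2 = 30.0302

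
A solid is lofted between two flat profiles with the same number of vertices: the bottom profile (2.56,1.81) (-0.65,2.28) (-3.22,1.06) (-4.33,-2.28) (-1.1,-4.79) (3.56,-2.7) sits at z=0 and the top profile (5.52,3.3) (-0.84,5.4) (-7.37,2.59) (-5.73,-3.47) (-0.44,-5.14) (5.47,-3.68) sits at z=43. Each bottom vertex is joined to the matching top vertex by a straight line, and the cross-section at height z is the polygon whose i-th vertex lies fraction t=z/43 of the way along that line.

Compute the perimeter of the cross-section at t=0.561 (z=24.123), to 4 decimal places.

Cross-section at t=0.561: each vertex is (1-t)·p0[i] + t·p1[i].
  v1: (1-0.561)·(2.56,1.81) + 0.561·(5.52,3.3) = (4.2206,2.6459)
  v2: (1-0.561)·(-0.65,2.28) + 0.561·(-0.84,5.4) = (-0.7566,4.0303)
  v3: (1-0.561)·(-3.22,1.06) + 0.561·(-7.37,2.59) = (-5.5481,1.9183)
  v4: (1-0.561)·(-4.33,-2.28) + 0.561·(-5.73,-3.47) = (-5.1154,-2.9476)
  v5: (1-0.561)·(-1.1,-4.79) + 0.561·(-0.44,-5.14) = (-0.7297,-4.9863)
  v6: (1-0.561)·(3.56,-2.7) + 0.561·(5.47,-3.68) = (4.6315,-3.2498)
Perimeter = Σ |v_{i+1} − v_i|:
  edge 1→2: √(-4.9771² + 1.3844²) = 5.1661 (running 5.1661)
  edge 2→3: √(-4.7916² + -2.1120²) = 5.2364 (running 10.4025)
  edge 3→4: √(0.4327² + -4.8659²) = 4.8851 (running 15.2876)
  edge 4→5: √(4.3857² + -2.0388²) = 4.8364 (running 20.1240)
  edge 5→6: √(5.3613² + 1.7366²) = 5.6355 (running 25.7595)
  edge 6→1: √(-0.4109² + 5.8957²) = 5.9100 (running 31.6694)
Perimeter = 31.6694

Perimeter at t=0.561: 31.6694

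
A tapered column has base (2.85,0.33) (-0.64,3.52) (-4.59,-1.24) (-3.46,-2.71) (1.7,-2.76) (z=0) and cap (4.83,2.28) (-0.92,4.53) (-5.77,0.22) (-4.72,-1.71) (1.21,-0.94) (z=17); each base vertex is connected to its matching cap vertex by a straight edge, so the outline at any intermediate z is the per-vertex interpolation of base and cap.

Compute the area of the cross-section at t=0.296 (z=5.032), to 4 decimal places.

Cross-section at t=0.296: each vertex is (1-t)·p0[i] + t·p1[i].
  v1: (1-0.296)·(2.85,0.33) + 0.296·(4.83,2.28) = (3.4361,0.9072)
  v2: (1-0.296)·(-0.64,3.52) + 0.296·(-0.92,4.53) = (-0.7229,3.8190)
  v3: (1-0.296)·(-4.59,-1.24) + 0.296·(-5.77,0.22) = (-4.9393,-0.8078)
  v4: (1-0.296)·(-3.46,-2.71) + 0.296·(-4.72,-1.71) = (-3.8330,-2.4140)
  v5: (1-0.296)·(1.7,-2.76) + 0.296·(1.21,-0.94) = (1.5550,-2.2213)
Shoelace sum Σ(x_i·y_{i+1} − x_{i+1}·y_i):
  i=1: 3.4361·3.8190 − -0.7229·0.9072 = +13.7780 (running +13.7780)
  i=2: -0.7229·-0.8078 − -4.9393·3.8190 = +19.4469 (running +33.2249)
  i=3: -4.9393·-2.4140 − -3.8330·-0.8078 = +8.8270 (running +42.0519)
  i=4: -3.8330·-2.2213 − 1.5550·-2.4140 = +12.2678 (running +54.3197)
  i=5: 1.5550·0.9072 − 3.4361·-2.2213 = +9.0432 (running +63.3628)
Area = |Σ|/2 = |63.3628|/2 = 31.6814

Area at t=0.296: 31.6814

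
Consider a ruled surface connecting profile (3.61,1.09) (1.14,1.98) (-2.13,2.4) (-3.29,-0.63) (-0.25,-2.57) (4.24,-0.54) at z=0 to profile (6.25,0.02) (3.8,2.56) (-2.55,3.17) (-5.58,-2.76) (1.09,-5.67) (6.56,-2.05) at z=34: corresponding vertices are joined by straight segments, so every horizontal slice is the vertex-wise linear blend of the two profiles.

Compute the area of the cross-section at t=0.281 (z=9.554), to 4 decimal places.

Area at t=0.281: 34.5527

Cross-section at t=0.281: each vertex is (1-t)·p0[i] + t·p1[i].
  v1: (1-0.281)·(3.61,1.09) + 0.281·(6.25,0.02) = (4.3518,0.7893)
  v2: (1-0.281)·(1.14,1.98) + 0.281·(3.8,2.56) = (1.8875,2.1430)
  v3: (1-0.281)·(-2.13,2.4) + 0.281·(-2.55,3.17) = (-2.2480,2.6164)
  v4: (1-0.281)·(-3.29,-0.63) + 0.281·(-5.58,-2.76) = (-3.9335,-1.2285)
  v5: (1-0.281)·(-0.25,-2.57) + 0.281·(1.09,-5.67) = (0.1265,-3.4411)
  v6: (1-0.281)·(4.24,-0.54) + 0.281·(6.56,-2.05) = (4.8919,-0.9643)
Shoelace sum Σ(x_i·y_{i+1} − x_{i+1}·y_i):
  i=1: 4.3518·2.1430 − 1.8875·0.7893 = +7.8361 (running +7.8361)
  i=2: 1.8875·2.6164 − -2.2480·2.1430 = +9.7558 (running +17.5918)
  i=3: -2.2480·-1.2285 − -3.9335·2.6164 = +13.0532 (running +30.6451)
  i=4: -3.9335·-3.4411 − 0.1265·-1.2285 = +13.6910 (running +44.3360)
  i=5: 0.1265·-0.9643 − 4.8919·-3.4411 = +16.7116 (running +61.0476)
  i=6: 4.8919·0.7893 − 4.3518·-0.9643 = +8.0579 (running +69.1055)
Area = |Σ|/2 = |69.1055|/2 = 34.5527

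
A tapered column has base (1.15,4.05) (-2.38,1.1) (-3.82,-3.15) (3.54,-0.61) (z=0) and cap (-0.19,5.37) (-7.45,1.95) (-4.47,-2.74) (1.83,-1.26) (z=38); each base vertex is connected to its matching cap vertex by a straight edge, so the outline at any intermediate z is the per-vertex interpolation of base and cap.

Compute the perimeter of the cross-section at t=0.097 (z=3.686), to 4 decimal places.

Perimeter at t=0.097: 22.3690

Cross-section at t=0.097: each vertex is (1-t)·p0[i] + t·p1[i].
  v1: (1-0.097)·(1.15,4.05) + 0.097·(-0.19,5.37) = (1.0200,4.1780)
  v2: (1-0.097)·(-2.38,1.1) + 0.097·(-7.45,1.95) = (-2.8718,1.1825)
  v3: (1-0.097)·(-3.82,-3.15) + 0.097·(-4.47,-2.74) = (-3.8830,-3.1102)
  v4: (1-0.097)·(3.54,-0.61) + 0.097·(1.83,-1.26) = (3.3741,-0.6731)
Perimeter = Σ |v_{i+1} − v_i|:
  edge 1→2: √(-3.8918² + -2.9956²) = 4.9112 (running 4.9112)
  edge 2→3: √(-1.0113² + -4.2927²) = 4.4102 (running 9.3214)
  edge 3→4: √(7.2572² + 2.4372²) = 7.6555 (running 16.9769)
  edge 4→1: √(-2.3541² + 4.8511²) = 5.3921 (running 22.3690)
Perimeter = 22.3690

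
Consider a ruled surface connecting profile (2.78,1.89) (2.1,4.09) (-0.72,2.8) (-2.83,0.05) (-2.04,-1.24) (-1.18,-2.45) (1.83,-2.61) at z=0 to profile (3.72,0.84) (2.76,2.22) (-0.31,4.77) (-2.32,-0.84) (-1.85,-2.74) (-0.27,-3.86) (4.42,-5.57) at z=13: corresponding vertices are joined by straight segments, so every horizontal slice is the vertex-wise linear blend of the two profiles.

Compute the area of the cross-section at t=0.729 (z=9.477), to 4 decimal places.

Area at t=0.729: 37.6983

Cross-section at t=0.729: each vertex is (1-t)·p0[i] + t·p1[i].
  v1: (1-0.729)·(2.78,1.89) + 0.729·(3.72,0.84) = (3.4653,1.1246)
  v2: (1-0.729)·(2.1,4.09) + 0.729·(2.76,2.22) = (2.5811,2.7268)
  v3: (1-0.729)·(-0.72,2.8) + 0.729·(-0.31,4.77) = (-0.4211,4.2361)
  v4: (1-0.729)·(-2.83,0.05) + 0.729·(-2.32,-0.84) = (-2.4582,-0.5988)
  v5: (1-0.729)·(-2.04,-1.24) + 0.729·(-1.85,-2.74) = (-1.9015,-2.3335)
  v6: (1-0.729)·(-1.18,-2.45) + 0.729·(-0.27,-3.86) = (-0.5166,-3.4779)
  v7: (1-0.729)·(1.83,-2.61) + 0.729·(4.42,-5.57) = (3.7181,-4.7678)
Shoelace sum Σ(x_i·y_{i+1} − x_{i+1}·y_i):
  i=1: 3.4653·2.7268 − 2.5811·1.1246 = +6.5463 (running +6.5463)
  i=2: 2.5811·4.2361 − -0.4211·2.7268 = +12.0823 (running +18.6287)
  i=3: -0.4211·-0.5988 − -2.4582·4.2361 = +10.6655 (running +29.2941)
  i=4: -2.4582·-2.3335 − -1.9015·-0.5988 = +4.5976 (running +33.8917)
  i=5: -1.9015·-3.4779 − -0.5166·-2.3335 = +5.4077 (running +39.2994)
  i=6: -0.5166·-4.7678 − 3.7181·-3.4779 = +15.3943 (running +54.6937)
  i=7: 3.7181·1.1246 − 3.4653·-4.7678 = +20.7030 (running +75.3967)
Area = |Σ|/2 = |75.3967|/2 = 37.6983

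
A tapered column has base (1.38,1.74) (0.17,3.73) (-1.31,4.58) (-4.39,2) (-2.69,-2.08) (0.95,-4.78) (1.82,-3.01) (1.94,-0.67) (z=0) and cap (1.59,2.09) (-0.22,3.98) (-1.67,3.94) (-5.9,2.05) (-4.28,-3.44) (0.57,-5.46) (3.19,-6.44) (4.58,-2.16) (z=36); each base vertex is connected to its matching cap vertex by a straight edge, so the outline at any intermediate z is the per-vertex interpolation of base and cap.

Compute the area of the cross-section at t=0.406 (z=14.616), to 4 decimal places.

Cross-section at t=0.406: each vertex is (1-t)·p0[i] + t·p1[i].
  v1: (1-0.406)·(1.38,1.74) + 0.406·(1.59,2.09) = (1.4653,1.8821)
  v2: (1-0.406)·(0.17,3.73) + 0.406·(-0.22,3.98) = (0.0117,3.8315)
  v3: (1-0.406)·(-1.31,4.58) + 0.406·(-1.67,3.94) = (-1.4562,4.3202)
  v4: (1-0.406)·(-4.39,2) + 0.406·(-5.9,2.05) = (-5.0031,2.0203)
  v5: (1-0.406)·(-2.69,-2.08) + 0.406·(-4.28,-3.44) = (-3.3355,-2.6322)
  v6: (1-0.406)·(0.95,-4.78) + 0.406·(0.57,-5.46) = (0.7957,-5.0561)
  v7: (1-0.406)·(1.82,-3.01) + 0.406·(3.19,-6.44) = (2.3762,-4.4026)
  v8: (1-0.406)·(1.94,-0.67) + 0.406·(4.58,-2.16) = (3.0118,-1.2749)
Shoelace sum Σ(x_i·y_{i+1} − x_{i+1}·y_i):
  i=1: 1.4653·3.8315 − 0.0117·1.8821 = +5.5922 (running +5.5922)
  i=2: 0.0117·4.3202 − -1.4562·3.8315 = +5.6297 (running +11.2218)
  i=3: -1.4562·2.0203 − -5.0031·4.3202 = +18.6721 (running +29.8940)
  i=4: -5.0031·-2.6322 − -3.3355·2.0203 = +19.9076 (running +49.8016)
  i=5: -3.3355·-5.0561 − 0.7957·-2.6322 = +18.9592 (running +68.7609)
  i=6: 0.7957·-4.4026 − 2.3762·-5.0561 = +8.5111 (running +77.2720)
  i=7: 2.3762·-1.2749 − 3.0118·-4.4026 = +10.2303 (running +87.5023)
  i=8: 3.0118·1.8821 − 1.4653·-1.2749 = +7.5367 (running +95.0390)
Area = |Σ|/2 = |95.0390|/2 = 47.5195

Area at t=0.406: 47.5195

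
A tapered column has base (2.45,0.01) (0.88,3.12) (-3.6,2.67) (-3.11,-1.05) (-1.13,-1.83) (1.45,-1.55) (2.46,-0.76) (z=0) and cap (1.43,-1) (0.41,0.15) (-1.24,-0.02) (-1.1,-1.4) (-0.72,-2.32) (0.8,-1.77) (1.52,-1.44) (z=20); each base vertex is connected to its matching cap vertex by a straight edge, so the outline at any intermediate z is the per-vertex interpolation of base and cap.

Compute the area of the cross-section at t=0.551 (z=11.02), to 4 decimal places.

Cross-section at t=0.551: each vertex is (1-t)·p0[i] + t·p1[i].
  v1: (1-0.551)·(2.45,0.01) + 0.551·(1.43,-1) = (1.8880,-0.5465)
  v2: (1-0.551)·(0.88,3.12) + 0.551·(0.41,0.15) = (0.6210,1.4835)
  v3: (1-0.551)·(-3.6,2.67) + 0.551·(-1.24,-0.02) = (-2.2996,1.1878)
  v4: (1-0.551)·(-3.11,-1.05) + 0.551·(-1.1,-1.4) = (-2.0025,-1.2429)
  v5: (1-0.551)·(-1.13,-1.83) + 0.551·(-0.72,-2.32) = (-0.9041,-2.1000)
  v6: (1-0.551)·(1.45,-1.55) + 0.551·(0.8,-1.77) = (1.0918,-1.6712)
  v7: (1-0.551)·(2.46,-0.76) + 0.551·(1.52,-1.44) = (1.9421,-1.1347)
Shoelace sum Σ(x_i·y_{i+1} − x_{i+1}·y_i):
  i=1: 1.8880·1.4835 − 0.6210·-0.5465 = +3.1403 (running +3.1403)
  i=2: 0.6210·1.1878 − -2.2996·1.4835 = +4.1493 (running +7.2895)
  i=3: -2.2996·-1.2429 − -2.0025·1.1878 = +5.2367 (running +12.5262)
  i=4: -2.0025·-2.1000 − -0.9041·-1.2429 = +3.0816 (running +15.6078)
  i=5: -0.9041·-1.6712 − 1.0918·-2.1000 = +3.8038 (running +19.4116)
  i=6: 1.0918·-1.1347 − 1.9421·-1.6712 = +2.0067 (running +21.4183)
  i=7: 1.9421·-0.5465 − 1.8880·-1.1347 = +1.0809 (running +22.4992)
Area = |Σ|/2 = |22.4992|/2 = 11.2496

Area at t=0.551: 11.2496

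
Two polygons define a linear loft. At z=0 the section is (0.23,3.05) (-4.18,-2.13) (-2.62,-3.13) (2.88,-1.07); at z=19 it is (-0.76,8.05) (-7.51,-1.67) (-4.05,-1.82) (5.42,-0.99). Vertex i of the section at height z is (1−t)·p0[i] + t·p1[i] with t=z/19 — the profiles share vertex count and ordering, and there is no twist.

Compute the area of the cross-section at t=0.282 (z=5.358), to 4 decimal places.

Cross-section at t=0.282: each vertex is (1-t)·p0[i] + t·p1[i].
  v1: (1-0.282)·(0.23,3.05) + 0.282·(-0.76,8.05) = (-0.0492,4.4600)
  v2: (1-0.282)·(-4.18,-2.13) + 0.282·(-7.51,-1.67) = (-5.1191,-2.0003)
  v3: (1-0.282)·(-2.62,-3.13) + 0.282·(-4.05,-1.82) = (-3.0233,-2.7606)
  v4: (1-0.282)·(2.88,-1.07) + 0.282·(5.42,-0.99) = (3.5963,-1.0474)
Shoelace sum Σ(x_i·y_{i+1} − x_{i+1}·y_i):
  i=1: -0.0492·-2.0003 − -5.1191·4.4600 = +22.9294 (running +22.9294)
  i=2: -5.1191·-2.7606 − -3.0233·-2.0003 = +8.0842 (running +31.0136)
  i=3: -3.0233·-1.0474 − 3.5963·-2.7606 = +13.0945 (running +44.1081)
  i=4: 3.5963·4.4600 − -0.0492·-1.0474 = +15.9879 (running +60.0960)
Area = |Σ|/2 = |60.0960|/2 = 30.0480

Area at t=0.282: 30.0480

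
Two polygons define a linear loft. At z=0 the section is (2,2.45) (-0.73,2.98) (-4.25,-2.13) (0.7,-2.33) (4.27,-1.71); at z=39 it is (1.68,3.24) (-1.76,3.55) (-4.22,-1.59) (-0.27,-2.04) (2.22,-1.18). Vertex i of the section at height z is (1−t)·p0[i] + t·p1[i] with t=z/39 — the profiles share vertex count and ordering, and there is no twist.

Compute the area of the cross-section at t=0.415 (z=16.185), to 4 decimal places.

Cross-section at t=0.415: each vertex is (1-t)·p0[i] + t·p1[i].
  v1: (1-0.415)·(2,2.45) + 0.415·(1.68,3.24) = (1.8672,2.7778)
  v2: (1-0.415)·(-0.73,2.98) + 0.415·(-1.76,3.55) = (-1.1574,3.2165)
  v3: (1-0.415)·(-4.25,-2.13) + 0.415·(-4.22,-1.59) = (-4.2375,-1.9059)
  v4: (1-0.415)·(0.7,-2.33) + 0.415·(-0.27,-2.04) = (0.2974,-2.2096)
  v5: (1-0.415)·(4.27,-1.71) + 0.415·(2.22,-1.18) = (3.4192,-1.4900)
Shoelace sum Σ(x_i·y_{i+1} − x_{i+1}·y_i):
  i=1: 1.8672·3.2165 − -1.1574·2.7778 = +9.2212 (running +9.2212)
  i=2: -1.1574·-1.9059 − -4.2375·3.2165 = +15.8363 (running +25.0574)
  i=3: -4.2375·-2.2096 − 0.2974·-1.9059 = +9.9304 (running +34.9879)
  i=4: 0.2974·-1.4900 − 3.4192·-2.2096 = +7.1121 (running +42.1000)
  i=5: 3.4192·2.7778 − 1.8672·-1.4900 = +12.2804 (running +54.3804)
Area = |Σ|/2 = |54.3804|/2 = 27.1902

Area at t=0.415: 27.1902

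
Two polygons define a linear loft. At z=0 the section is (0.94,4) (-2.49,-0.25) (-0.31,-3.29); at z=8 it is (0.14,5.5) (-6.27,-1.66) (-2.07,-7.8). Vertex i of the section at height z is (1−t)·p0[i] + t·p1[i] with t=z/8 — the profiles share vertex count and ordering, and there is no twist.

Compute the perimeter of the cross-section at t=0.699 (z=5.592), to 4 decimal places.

Perimeter at t=0.699: 26.3357

Cross-section at t=0.699: each vertex is (1-t)·p0[i] + t·p1[i].
  v1: (1-0.699)·(0.94,4) + 0.699·(0.14,5.5) = (0.3808,5.0485)
  v2: (1-0.699)·(-2.49,-0.25) + 0.699·(-6.27,-1.66) = (-5.1322,-1.2356)
  v3: (1-0.699)·(-0.31,-3.29) + 0.699·(-2.07,-7.8) = (-1.5402,-6.4425)
Perimeter = Σ |v_{i+1} − v_i|:
  edge 1→2: √(-5.5130² + -6.2841²) = 8.3596 (running 8.3596)
  edge 2→3: √(3.5920² + -5.2069²) = 6.3257 (running 14.6853)
  edge 3→1: √(1.9210² + 11.4910²) = 11.6505 (running 26.3357)
Perimeter = 26.3357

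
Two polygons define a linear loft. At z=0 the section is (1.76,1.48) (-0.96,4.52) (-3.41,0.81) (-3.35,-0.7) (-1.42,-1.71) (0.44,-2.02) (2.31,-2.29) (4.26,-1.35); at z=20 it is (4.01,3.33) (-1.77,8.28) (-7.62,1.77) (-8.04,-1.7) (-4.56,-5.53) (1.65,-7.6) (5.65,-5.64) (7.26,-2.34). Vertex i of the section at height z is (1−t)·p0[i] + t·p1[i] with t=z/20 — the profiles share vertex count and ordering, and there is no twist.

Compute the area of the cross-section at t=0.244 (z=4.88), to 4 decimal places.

Cross-section at t=0.244: each vertex is (1-t)·p0[i] + t·p1[i].
  v1: (1-0.244)·(1.76,1.48) + 0.244·(4.01,3.33) = (2.3090,1.9314)
  v2: (1-0.244)·(-0.96,4.52) + 0.244·(-1.77,8.28) = (-1.1576,5.4374)
  v3: (1-0.244)·(-3.41,0.81) + 0.244·(-7.62,1.77) = (-4.4372,1.0442)
  v4: (1-0.244)·(-3.35,-0.7) + 0.244·(-8.04,-1.7) = (-4.4944,-0.9440)
  v5: (1-0.244)·(-1.42,-1.71) + 0.244·(-4.56,-5.53) = (-2.1862,-2.6421)
  v6: (1-0.244)·(0.44,-2.02) + 0.244·(1.65,-7.6) = (0.7352,-3.3815)
  v7: (1-0.244)·(2.31,-2.29) + 0.244·(5.65,-5.64) = (3.1250,-3.1074)
  v8: (1-0.244)·(4.26,-1.35) + 0.244·(7.26,-2.34) = (4.9920,-1.5916)
Shoelace sum Σ(x_i·y_{i+1} − x_{i+1}·y_i):
  i=1: 2.3090·5.4374 − -1.1576·1.9314 = +14.7909 (running +14.7909)
  i=2: -1.1576·1.0442 − -4.4372·5.4374 = +22.9184 (running +37.7093)
  i=3: -4.4372·-0.9440 − -4.4944·1.0442 = +8.8819 (running +46.5912)
  i=4: -4.4944·-2.6421 − -2.1862·-0.9440 = +9.8107 (running +56.4020)
  i=5: -2.1862·-3.3815 − 0.7352·-2.6421 = +9.3351 (running +65.7371)
  i=6: 0.7352·-3.1074 − 3.1250·-3.3815 = +8.2824 (running +74.0195)
  i=7: 3.1250·-1.5916 − 4.9920·-3.1074 = +10.5386 (running +84.5581)
  i=8: 4.9920·1.9314 − 2.3090·-1.5916 = +13.3165 (running +97.8745)
Area = |Σ|/2 = |97.8745|/2 = 48.9373

Area at t=0.244: 48.9373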